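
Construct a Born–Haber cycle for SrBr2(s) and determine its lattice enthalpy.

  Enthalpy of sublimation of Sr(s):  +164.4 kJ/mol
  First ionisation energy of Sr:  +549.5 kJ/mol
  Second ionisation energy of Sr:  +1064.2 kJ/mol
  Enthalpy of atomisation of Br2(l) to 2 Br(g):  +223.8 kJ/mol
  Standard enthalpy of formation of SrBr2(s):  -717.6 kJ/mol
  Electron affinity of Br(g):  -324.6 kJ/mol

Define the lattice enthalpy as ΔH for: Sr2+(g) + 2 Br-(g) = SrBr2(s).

ΔHf° = 1·ΔHsub + 1·(ΣIE) + 1·D(Br2) + 2·EA + U
-717.6 = 1·(+164.4) + 1·(+1613.7) + 1·(+223.8) + 2·(-324.6) + U
U = -717.6 − (+1352.7) = -2070.3 kJ/mol

U = -2070.3 kJ/mol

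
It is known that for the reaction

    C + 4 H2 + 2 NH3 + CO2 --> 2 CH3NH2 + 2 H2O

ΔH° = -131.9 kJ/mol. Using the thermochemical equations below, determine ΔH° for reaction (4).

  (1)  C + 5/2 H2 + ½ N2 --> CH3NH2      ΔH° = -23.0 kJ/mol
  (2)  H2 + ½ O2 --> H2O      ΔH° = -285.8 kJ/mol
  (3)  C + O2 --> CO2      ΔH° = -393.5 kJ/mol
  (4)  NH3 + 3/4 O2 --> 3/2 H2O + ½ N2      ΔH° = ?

ΔH° = -382.6 kJ/mol

(1) × 2 (×2 to match 2 CH3NH2 in the target): (2)·(-23.0) = -46.0 kJ/mol
(2) reversed: +285.8 kJ/mol
(3) reversed (reverse to put CO2 on the reactant side): +393.5 kJ/mol
(4) × 2 (scale by 2 for the 2 NH3): contributes 2·x
-131.9 = (-46.0) + (+285.8) + (+393.5) + 2·x
x = (-131.9 − (+633.3)) / (2) = -382.6 kJ/mol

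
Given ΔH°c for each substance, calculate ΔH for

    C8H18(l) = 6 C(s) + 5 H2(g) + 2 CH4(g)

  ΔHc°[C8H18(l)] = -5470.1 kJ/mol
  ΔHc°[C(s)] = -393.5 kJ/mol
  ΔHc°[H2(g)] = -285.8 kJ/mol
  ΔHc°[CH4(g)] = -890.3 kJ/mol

ΔH = 100.5 kJ/mol

With combustion enthalpies, reactants minus products:
= [1·(-5470.1)] − [6·(-393.5) + 5·(-285.8) + 2·(-890.3)]
= 100.5 kJ/mol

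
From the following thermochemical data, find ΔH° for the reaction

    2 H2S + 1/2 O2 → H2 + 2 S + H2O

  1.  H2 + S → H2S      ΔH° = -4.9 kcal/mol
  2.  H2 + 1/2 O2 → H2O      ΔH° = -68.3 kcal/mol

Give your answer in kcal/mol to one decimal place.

ΔH° = -58.5 kcal/mol

eq. 1 reversed and × 2: (-2)·(-4.9) = +9.8 kcal/mol
eq. 2 as written: -68.3 kcal/mol
Combining the equations, ΔH° = (-2)·(-4.9) + (1)·(-68.3) = -58.5 kcal/mol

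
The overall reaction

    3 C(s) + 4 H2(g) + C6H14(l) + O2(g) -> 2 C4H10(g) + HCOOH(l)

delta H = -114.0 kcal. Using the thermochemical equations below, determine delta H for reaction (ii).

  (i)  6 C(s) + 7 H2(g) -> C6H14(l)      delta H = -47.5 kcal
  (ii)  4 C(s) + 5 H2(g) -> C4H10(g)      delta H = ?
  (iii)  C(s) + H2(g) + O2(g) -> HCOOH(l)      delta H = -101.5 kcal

delta H = -30.0 kcal

(i) reversed (C6H14(l) must end up as a reactant): +47.5 kcal
(ii) × 2 (scale by 2 for the 2 C4H10(g)): contributes 2·x
(iii) as written (HCOOH(l) already on the product side): -101.5 kcal
-114.0 = (+47.5) + (-101.5) + 2·x
x = (-114.0 − (-54.0)) / (2) = -30.0 kcal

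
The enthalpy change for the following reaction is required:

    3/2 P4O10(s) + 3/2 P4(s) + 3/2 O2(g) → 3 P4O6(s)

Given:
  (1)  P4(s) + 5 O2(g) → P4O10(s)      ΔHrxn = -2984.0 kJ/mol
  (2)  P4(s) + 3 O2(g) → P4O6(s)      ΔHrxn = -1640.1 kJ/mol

ΔHrxn = -444.3 kJ/mol

(1) reversed and × 3/2: (-3/2)·(-2984.0) = +4476.0 kJ/mol
(2) × 3: (3)·(-1640.1) = -4920.3 kJ/mol
ΔHrxn = (+4476.0) + (-4920.3) = -444.3 kJ/mol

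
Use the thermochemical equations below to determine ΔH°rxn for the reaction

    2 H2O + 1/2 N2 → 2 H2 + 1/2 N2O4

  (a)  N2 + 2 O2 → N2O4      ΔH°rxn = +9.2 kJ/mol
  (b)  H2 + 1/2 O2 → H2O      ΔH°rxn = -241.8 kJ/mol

ΔH°rxn = 488.2 kJ/mol

(a) × 1/2: (1/2)·(+9.2) = +4.6 kJ/mol
(b) reversed and × 2: (-2)·(-241.8) = +483.6 kJ/mol
Summing the manipulated equations, ΔH°rxn = (1/2)·(+9.2) + (-2)·(-241.8) = 488.2 kJ/mol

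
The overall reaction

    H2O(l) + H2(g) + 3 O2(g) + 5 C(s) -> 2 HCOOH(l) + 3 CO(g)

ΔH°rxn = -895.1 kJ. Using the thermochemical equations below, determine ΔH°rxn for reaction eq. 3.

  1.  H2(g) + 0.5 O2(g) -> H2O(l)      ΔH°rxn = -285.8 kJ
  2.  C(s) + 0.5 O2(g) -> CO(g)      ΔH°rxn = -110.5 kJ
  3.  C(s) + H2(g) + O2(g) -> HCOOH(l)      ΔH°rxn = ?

eq. 1 reversed (H2O(l) must end up as a reactant): +285.8 kJ
eq. 2 × 3 (×3 to match 3 CO(g) in the target): (3)·(-110.5) = -331.5 kJ
eq. 3 × 2 (scale by 2 for the 2 HCOOH(l)): contributes 2·x
-895.1 = (+285.8) + (-331.5) + 2·x
x = (-895.1 − (-45.7)) / (2) = -424.7 kJ

ΔH°rxn = -424.7 kJ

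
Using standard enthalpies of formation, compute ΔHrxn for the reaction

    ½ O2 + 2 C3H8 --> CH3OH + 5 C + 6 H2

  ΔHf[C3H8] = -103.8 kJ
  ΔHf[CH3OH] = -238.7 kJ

ΔHrxn = -31.1 kJ

ΔH°rxn = Σ nΔHf°(products) − Σ nΔHf°(reactants).
Products: 1·(-238.7) + 5·(+0.0) + 6·(+0.0) = -238.7
Reactants: 1/2·(+0.0) + 2·(-103.8) = -207.6
ΔHrxn = (-238.7) − (-207.6) = -31.1 kJ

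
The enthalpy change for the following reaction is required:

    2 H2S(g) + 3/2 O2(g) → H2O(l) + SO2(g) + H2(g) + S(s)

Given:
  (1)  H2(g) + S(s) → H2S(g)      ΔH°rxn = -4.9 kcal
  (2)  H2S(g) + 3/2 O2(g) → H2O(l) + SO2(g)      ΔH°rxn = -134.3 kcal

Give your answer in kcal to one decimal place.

ΔH°rxn = -129.4 kcal

(1) reversed: +4.9 kcal
(2) as written: -134.3 kcal
Summing the manipulated equations, ΔH°rxn = (+4.9) + (-134.3) = -129.4 kcal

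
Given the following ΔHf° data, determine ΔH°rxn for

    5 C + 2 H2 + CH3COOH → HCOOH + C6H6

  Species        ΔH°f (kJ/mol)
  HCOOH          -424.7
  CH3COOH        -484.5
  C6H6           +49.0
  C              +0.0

ΔH°rxn = Σ nΔHf°(products) − Σ nΔHf°(reactants).
Products: 1·(-424.7) + 1·(+49.0) = -375.7
Reactants: 5·(+0.0) + 2·(+0.0) + 1·(-484.5) = -484.5
ΔH°rxn = (-375.7) − (-484.5) = 108.8 kJ/mol

ΔH°rxn = 108.8 kJ/mol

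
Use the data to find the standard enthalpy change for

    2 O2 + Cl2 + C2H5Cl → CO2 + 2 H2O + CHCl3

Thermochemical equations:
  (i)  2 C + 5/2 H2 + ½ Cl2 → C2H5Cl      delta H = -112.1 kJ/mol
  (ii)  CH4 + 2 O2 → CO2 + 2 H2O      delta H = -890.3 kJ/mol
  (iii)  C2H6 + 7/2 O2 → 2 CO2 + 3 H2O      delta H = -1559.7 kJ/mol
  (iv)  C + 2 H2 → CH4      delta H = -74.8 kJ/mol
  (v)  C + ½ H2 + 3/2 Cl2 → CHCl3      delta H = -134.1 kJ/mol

delta H = -987.1 kJ/mol

(i) reversed (reverse to put C2H5Cl on the reactant side): +112.1 kJ/mol
(ii) as written: -890.3 kJ/mol
(iii): not needed (C2H6 appears nowhere else).
(iv) as written: -74.8 kJ/mol
(v) as written (CHCl3 already on the product side): -134.1 kJ/mol
delta H = (-1)·(-112.1) + (1)·(-890.3) + (1)·(-74.8) + (1)·(-134.1) = -987.1 kJ/mol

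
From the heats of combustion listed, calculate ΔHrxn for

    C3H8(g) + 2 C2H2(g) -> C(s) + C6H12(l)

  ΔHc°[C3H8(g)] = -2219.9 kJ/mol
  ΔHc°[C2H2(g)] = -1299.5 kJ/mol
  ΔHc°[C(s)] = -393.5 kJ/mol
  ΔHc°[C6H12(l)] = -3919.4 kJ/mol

Using ΔH = Σ nΔHc°(reactants) − Σ nΔHc°(products):
= [1·(-2219.9) + 2·(-1299.5)] − [1·(-393.5) + 1·(-3919.4)]
= -506.0 kJ/mol

ΔHrxn = -506.0 kJ/mol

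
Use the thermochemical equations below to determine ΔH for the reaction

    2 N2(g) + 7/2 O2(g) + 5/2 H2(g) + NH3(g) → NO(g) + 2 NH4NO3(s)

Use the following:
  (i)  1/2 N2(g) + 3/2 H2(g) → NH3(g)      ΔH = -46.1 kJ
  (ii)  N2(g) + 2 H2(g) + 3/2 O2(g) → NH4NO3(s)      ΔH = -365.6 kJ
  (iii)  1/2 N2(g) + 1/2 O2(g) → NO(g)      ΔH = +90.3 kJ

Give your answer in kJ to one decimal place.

ΔH = -594.8 kJ

(i) reversed (reverse to put NH3(g) on the reactant side): +46.1 kJ
(ii) × 2 (scale by 2 for the 2 NH4NO3(s)): (2)·(-365.6) = -731.2 kJ
(iii) as written (NO(g) already on the product side): +90.3 kJ
Summing the manipulated equations, ΔH = (+46.1) + (-731.2) + (+90.3) = -594.8 kJ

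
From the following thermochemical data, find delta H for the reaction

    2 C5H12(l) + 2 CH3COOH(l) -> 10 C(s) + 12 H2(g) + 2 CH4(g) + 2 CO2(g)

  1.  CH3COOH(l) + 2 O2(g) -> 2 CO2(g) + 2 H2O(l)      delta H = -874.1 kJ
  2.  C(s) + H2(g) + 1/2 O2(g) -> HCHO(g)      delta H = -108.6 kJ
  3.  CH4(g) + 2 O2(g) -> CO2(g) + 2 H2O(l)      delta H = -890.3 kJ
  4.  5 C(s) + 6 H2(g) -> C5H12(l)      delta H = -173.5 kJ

delta H = 379.4 kJ

eq. 1 × 2: (2)·(-874.1) = -1748.2 kJ
eq. 2: not needed.
eq. 3 reversed and × 2: (-2)·(-890.3) = +1780.6 kJ
eq. 4 reversed and × 2: (-2)·(-173.5) = +347.0 kJ
By Hess's law, delta H = (2)·(-874.1) + (-2)·(-890.3) + (-2)·(-173.5) = 379.4 kJ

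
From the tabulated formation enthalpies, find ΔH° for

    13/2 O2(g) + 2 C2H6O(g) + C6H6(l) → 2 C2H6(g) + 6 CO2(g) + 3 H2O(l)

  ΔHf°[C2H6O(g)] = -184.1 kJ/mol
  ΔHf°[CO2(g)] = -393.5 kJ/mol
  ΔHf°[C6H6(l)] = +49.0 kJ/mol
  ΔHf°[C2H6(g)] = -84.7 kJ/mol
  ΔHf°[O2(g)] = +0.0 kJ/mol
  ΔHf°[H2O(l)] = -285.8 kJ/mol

ΔH°rxn = Σ nΔHf°(products) − Σ nΔHf°(reactants).
Products: 2·(-84.7) + 6·(-393.5) + 3·(-285.8) = -3387.8
Reactants: 13/2·(+0.0) + 2·(-184.1) + 1·(+49.0) = -319.2
ΔH° = (-3387.8) − (-319.2) = -3068.6 kJ/mol

ΔH° = -3068.6 kJ/mol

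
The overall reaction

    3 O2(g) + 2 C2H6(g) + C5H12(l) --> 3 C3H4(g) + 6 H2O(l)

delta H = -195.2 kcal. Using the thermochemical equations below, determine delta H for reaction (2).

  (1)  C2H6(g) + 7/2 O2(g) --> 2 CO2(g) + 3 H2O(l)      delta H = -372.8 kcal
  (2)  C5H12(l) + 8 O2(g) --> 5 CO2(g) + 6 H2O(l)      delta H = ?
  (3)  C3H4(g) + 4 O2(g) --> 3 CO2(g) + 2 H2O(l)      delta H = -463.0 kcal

delta H = -838.6 kcal

(1) × 2 (×2 to match 2 C2H6(g) in the target): (2)·(-372.8) = -745.6 kcal
(2) as written (C5H12(l) already on the reactant side): contributes x
(3) reversed and × 3 (C3H4(g) must end up as a product; ×3 to match 3 C3H4(g) in the target): (-3)·(-463.0) = +1389.0 kcal
-195.2 = (-745.6) + (+1389.0) + x
x = (-195.2 − (+643.4)) / (1) = -838.6 kcal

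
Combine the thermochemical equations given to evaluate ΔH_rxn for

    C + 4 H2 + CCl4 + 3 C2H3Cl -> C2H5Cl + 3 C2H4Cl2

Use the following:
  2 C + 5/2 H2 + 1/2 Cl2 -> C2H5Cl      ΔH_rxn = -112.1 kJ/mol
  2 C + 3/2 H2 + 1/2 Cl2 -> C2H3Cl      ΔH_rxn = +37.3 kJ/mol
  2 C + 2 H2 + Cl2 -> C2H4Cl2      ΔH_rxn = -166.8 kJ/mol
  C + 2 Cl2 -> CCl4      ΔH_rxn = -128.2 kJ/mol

equation 1 as written: -112.1 kJ/mol
equation 2 reversed and × 3: (-3)·(+37.3) = -111.9 kJ/mol
equation 3 × 3: (3)·(-166.8) = -500.4 kJ/mol
equation 4 reversed: +128.2 kJ/mol
By Hess's law, ΔH_rxn = (-112.1) + (-111.9) + (-500.4) + (+128.2) = -596.2 kJ/mol

ΔH_rxn = -596.2 kJ/mol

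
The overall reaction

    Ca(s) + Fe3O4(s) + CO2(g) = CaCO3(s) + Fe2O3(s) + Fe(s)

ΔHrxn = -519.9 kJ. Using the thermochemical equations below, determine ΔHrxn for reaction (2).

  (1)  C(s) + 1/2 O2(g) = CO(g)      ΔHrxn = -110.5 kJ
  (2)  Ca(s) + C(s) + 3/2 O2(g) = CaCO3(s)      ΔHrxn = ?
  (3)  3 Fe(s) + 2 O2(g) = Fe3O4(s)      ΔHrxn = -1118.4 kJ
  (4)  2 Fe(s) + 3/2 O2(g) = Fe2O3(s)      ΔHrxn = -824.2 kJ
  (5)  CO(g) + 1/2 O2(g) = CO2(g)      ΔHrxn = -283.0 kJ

(1) reversed: +110.5 kJ
(2) as written: contributes x
(3) reversed: +1118.4 kJ
(4) as written: -824.2 kJ
(5) reversed: +283.0 kJ
-519.9 = (+110.5) + (+1118.4) + (-824.2) + (+283.0) + x
x = (-519.9 − (+687.7)) / (1) = -1207.6 kJ

ΔHrxn = -1207.6 kJ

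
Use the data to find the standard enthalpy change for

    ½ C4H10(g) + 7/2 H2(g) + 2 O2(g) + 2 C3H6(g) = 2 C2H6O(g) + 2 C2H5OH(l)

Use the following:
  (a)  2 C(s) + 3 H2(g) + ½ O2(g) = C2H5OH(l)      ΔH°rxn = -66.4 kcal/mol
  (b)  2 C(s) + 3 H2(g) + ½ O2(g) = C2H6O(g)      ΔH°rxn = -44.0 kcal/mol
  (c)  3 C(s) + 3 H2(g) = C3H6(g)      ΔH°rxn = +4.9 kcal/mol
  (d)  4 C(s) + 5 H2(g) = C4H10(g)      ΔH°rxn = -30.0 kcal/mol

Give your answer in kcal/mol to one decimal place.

(a) × 2 (scale by 2 for the 2 C2H5OH(l)): (2)·(-66.4) = -132.8 kcal/mol
(b) × 2 (scale by 2 for the 2 C2H6O(g)): (2)·(-44.0) = -88.0 kcal/mol
(c) reversed and × 2 (reverse to put C3H6(g) on the reactant side; scale by 2 for the 2 C3H6(g)): (-2)·(+4.9) = -9.8 kcal/mol
(d) reversed and × 1/2 (reverse to put C4H10(g) on the reactant side; scale by 1/2 for the 1/2 C4H10(g)): (-1/2)·(-30.0) = +15.0 kcal/mol
By Hess's law, ΔH°rxn = (-132.8) + (-88.0) + (-9.8) + (+15.0) = -215.6 kcal/mol

ΔH°rxn = -215.6 kcal/mol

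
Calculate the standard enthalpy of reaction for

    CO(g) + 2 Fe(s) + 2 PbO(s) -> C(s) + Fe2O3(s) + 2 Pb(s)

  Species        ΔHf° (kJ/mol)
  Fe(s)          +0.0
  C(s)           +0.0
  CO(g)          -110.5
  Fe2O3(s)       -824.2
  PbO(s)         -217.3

ΔH_rxn = -279.1 kJ/mol

ΔH°rxn = Σ nΔHf°(products) − Σ nΔHf°(reactants).
Products: 1·(+0.0) + 1·(-824.2) + 2·(+0.0) = -824.2
Reactants: 1·(-110.5) + 2·(+0.0) + 2·(-217.3) = -545.1
ΔH_rxn = (-824.2) − (-545.1) = -279.1 kJ/mol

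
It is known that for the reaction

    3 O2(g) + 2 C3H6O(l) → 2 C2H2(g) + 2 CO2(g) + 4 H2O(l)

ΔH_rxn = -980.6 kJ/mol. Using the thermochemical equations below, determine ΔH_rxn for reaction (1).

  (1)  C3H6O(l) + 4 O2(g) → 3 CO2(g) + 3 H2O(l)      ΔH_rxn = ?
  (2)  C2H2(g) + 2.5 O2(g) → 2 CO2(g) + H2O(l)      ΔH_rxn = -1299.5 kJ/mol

(1) × 2 (×2 to match 2 C3H6O(l) in the target): contributes 2·x
(2) reversed and × 2 (reverse to put C2H2(g) on the product side; ×2 to match 2 C2H2(g) in the target): (-2)·(-1299.5) = +2599.0 kJ/mol
-980.6 = (+2599.0) + 2·x
x = (-980.6 − (+2599.0)) / (2) = -1789.8 kJ/mol

ΔH_rxn = -1789.8 kJ/mol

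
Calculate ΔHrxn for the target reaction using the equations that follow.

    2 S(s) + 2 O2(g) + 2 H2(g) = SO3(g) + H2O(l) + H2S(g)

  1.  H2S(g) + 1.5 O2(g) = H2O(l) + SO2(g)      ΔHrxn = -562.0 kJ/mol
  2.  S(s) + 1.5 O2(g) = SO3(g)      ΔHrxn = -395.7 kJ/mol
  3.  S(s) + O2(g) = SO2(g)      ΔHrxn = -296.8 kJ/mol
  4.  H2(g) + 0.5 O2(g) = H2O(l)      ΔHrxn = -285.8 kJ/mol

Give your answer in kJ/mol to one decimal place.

ΔHrxn = -702.1 kJ/mol

eq. 1 reversed: +562.0 kJ/mol
eq. 2 as written: -395.7 kJ/mol
eq. 3 as written: -296.8 kJ/mol
eq. 4 × 2: (2)·(-285.8) = -571.6 kJ/mol
Summing the manipulated equations, ΔHrxn = (+562.0) + (-395.7) + (-296.8) + (-571.6) = -702.1 kJ/mol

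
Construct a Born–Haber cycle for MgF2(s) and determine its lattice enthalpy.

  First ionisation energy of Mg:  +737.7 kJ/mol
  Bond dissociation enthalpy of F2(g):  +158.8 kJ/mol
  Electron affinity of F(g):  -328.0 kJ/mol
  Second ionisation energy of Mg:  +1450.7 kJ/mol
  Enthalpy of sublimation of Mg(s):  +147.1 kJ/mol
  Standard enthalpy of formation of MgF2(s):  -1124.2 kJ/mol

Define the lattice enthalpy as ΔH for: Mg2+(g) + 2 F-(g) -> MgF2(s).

U = -2962.5 kJ/mol

ΔHf° = 1·ΔHsub + 1·(ΣIE) + 1·D(F2) + 2·EA + U
-1124.2 = 1·(+147.1) + 1·(+2188.4) + 1·(+158.8) + 2·(-328.0) + U
U = -1124.2 − (+1838.3) = -2962.5 kJ/mol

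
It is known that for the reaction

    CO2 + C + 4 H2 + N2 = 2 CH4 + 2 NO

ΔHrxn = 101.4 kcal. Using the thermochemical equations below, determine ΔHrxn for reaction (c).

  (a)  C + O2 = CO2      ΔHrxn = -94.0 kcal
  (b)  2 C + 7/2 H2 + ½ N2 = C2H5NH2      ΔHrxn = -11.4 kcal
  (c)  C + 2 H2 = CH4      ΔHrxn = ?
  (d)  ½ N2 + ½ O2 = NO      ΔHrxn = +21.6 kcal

ΔHrxn = -17.9 kcal

(a) reversed (reverse to put CO2 on the reactant side): +94.0 kcal
(b): not needed (C2H5NH2 appears nowhere else).
(c) × 2 (×2 to match 2 CH4 in the target): contributes 2·x
(d) × 2 (×2 to match 2 NO in the target): (2)·(+21.6) = +43.2 kcal
+101.4 = (+94.0) + (+43.2) + 2·x
x = (+101.4 − (+137.2)) / (2) = -17.9 kcal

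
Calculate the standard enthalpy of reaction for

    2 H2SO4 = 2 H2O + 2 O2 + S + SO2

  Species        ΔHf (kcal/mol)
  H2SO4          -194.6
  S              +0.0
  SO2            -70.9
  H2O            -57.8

ΔH_rxn = 202.7 kcal/mol

ΔH°rxn = Σ nΔHf°(products) − Σ nΔHf°(reactants).
Products: 2·(-57.8) + 2·(+0.0) + 1·(+0.0) + 1·(-70.9) = -186.5
Reactants: 2·(-194.6) = -389.2
ΔH_rxn = (-186.5) − (-389.2) = 202.7 kcal/mol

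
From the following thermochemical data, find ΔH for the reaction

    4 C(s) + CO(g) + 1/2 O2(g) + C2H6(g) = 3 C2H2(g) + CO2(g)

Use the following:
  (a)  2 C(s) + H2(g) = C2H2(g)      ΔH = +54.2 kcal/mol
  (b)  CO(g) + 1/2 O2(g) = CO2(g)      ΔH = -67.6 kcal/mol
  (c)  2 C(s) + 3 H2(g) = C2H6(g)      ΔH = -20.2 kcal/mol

(a) × 3 (×3 to match 3 C2H2(g) in the target): (3)·(+54.2) = +162.6 kcal/mol
(b) as written (CO(g) already on the reactant side): -67.6 kcal/mol
(c) reversed (C2H6(g) must end up as a reactant): +20.2 kcal/mol
ΔH = (+162.6) + (-67.6) + (+20.2) = 115.2 kcal/mol

ΔH = 115.2 kcal/mol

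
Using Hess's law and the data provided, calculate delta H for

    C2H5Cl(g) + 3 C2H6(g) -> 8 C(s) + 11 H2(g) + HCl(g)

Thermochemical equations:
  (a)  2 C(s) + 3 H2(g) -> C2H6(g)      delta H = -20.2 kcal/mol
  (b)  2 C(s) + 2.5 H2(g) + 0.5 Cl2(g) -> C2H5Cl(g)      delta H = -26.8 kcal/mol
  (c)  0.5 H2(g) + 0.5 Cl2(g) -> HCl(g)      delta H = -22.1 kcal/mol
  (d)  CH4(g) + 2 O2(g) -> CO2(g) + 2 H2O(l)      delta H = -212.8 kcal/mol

delta H = 65.3 kcal/mol

(a) reversed and × 3: (-3)·(-20.2) = +60.6 kcal/mol
(b) reversed: +26.8 kcal/mol
(c) as written: -22.1 kcal/mol
(d): not needed.
delta H = (+60.6) + (+26.8) + (-22.1) = 65.3 kcal/mol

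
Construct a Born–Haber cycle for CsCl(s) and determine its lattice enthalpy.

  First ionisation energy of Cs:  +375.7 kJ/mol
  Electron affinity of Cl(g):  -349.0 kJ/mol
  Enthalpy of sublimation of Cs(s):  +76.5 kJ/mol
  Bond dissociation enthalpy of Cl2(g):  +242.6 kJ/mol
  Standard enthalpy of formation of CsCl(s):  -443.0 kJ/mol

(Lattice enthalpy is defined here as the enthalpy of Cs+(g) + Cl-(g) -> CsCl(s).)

ΔHf° = 1·ΔHsub + 1·(ΣIE) + 1/2·D(Cl2) + 1·EA + U
-443.0 = 1·(+76.5) + 1·(+375.7) + 1/2·(+242.6) + 1·(-349.0) + U
U = -443.0 − (+224.5) = -667.5 kJ/mol

U = -667.5 kJ/mol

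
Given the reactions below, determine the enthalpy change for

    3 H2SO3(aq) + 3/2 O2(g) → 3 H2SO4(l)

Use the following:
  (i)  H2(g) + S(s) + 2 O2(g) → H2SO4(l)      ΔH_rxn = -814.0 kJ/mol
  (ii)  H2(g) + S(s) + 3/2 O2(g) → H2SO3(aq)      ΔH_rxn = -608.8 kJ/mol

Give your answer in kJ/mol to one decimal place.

(i) × 3: (3)·(-814.0) = -2442.0 kJ/mol
(ii) reversed and × 3: (-3)·(-608.8) = +1826.4 kJ/mol
ΔH_rxn = (3)·(-814.0) + (-3)·(-608.8) = -615.6 kJ/mol

ΔH_rxn = -615.6 kJ/mol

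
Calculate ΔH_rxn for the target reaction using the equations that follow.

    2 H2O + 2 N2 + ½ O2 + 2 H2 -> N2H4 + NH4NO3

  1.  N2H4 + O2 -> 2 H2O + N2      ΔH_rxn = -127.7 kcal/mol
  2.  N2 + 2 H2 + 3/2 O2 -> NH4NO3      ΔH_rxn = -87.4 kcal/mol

ΔH_rxn = 40.3 kcal/mol

eq. 1 reversed: +127.7 kcal/mol
eq. 2 as written: -87.4 kcal/mol
ΔH_rxn = (-1)·(-127.7) + (1)·(-87.4) = 40.3 kcal/mol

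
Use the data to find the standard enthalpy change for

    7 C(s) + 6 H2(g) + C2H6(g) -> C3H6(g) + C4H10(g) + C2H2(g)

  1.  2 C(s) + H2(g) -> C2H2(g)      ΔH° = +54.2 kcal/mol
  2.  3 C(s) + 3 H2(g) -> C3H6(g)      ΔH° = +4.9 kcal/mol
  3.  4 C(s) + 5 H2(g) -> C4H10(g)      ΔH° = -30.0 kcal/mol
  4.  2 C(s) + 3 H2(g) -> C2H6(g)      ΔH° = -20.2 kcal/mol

ΔH° = 49.3 kcal/mol

eq. 1 as written (C2H2(g) already on the product side): +54.2 kcal/mol
eq. 2 as written (C3H6(g) already on the product side): +4.9 kcal/mol
eq. 3 as written (C4H10(g) already on the product side): -30.0 kcal/mol
eq. 4 reversed (C2H6(g) must end up as a reactant): +20.2 kcal/mol
ΔH° = (+54.2) + (+4.9) + (-30.0) + (+20.2) = 49.3 kcal/mol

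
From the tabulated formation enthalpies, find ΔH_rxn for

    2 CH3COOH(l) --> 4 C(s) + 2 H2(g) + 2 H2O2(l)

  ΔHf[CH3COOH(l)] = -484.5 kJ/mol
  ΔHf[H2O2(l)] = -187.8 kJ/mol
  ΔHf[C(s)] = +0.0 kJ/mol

ΔH_rxn = 593.4 kJ/mol

Products: 4·(+0.0) + 2·(+0.0) + 2·(-187.8) = -375.6
Reactants: 2·(-484.5) = -969.0
ΔH_rxn = (-375.6) − (-969.0) = 593.4 kJ/mol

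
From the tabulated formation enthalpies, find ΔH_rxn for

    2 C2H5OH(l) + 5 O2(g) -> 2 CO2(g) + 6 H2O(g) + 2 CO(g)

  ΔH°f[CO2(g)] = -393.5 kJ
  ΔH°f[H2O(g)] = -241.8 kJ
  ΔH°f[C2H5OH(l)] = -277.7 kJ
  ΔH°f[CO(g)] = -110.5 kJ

ΔH°rxn = Σ nΔHf°(products) − Σ nΔHf°(reactants).
Products: 2·(-393.5) + 6·(-241.8) + 2·(-110.5) = -2458.8
Reactants: 2·(-277.7) + 5·(+0.0) = -555.4
ΔH_rxn = (-2458.8) − (-555.4) = -1903.4 kJ

ΔH_rxn = -1903.4 kJ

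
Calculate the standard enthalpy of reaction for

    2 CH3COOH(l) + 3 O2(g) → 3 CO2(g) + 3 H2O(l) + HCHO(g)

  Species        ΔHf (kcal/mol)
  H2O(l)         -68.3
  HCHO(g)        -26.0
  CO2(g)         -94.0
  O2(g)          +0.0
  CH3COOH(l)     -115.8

ΔHrxn = -281.3 kcal/mol

Products: 3·(-94.0) + 3·(-68.3) + 1·(-26.0) = -512.9
Reactants: 2·(-115.8) + 3·(+0.0) = -231.6
ΔHrxn = (-512.9) − (-231.6) = -281.3 kcal/mol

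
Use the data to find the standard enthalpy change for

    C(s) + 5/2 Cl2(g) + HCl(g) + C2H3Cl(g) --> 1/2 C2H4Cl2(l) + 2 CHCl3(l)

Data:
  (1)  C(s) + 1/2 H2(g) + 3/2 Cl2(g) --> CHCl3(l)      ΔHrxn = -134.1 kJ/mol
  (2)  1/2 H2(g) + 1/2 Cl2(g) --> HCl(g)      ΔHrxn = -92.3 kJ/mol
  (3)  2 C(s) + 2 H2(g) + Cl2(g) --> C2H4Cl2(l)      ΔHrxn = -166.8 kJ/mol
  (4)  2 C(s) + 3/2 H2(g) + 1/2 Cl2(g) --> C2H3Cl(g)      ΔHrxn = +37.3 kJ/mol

(1) × 2 (×2 to match 2 CHCl3(l) in the target): (2)·(-134.1) = -268.2 kJ/mol
(2) reversed (HCl(g) must end up as a reactant): +92.3 kJ/mol
(3) × 1/2 (×1/2 to match 1/2 C2H4Cl2(l) in the target): (1/2)·(-166.8) = -83.4 kJ/mol
(4) reversed (reverse to put C2H3Cl(g) on the reactant side): -37.3 kJ/mol
ΔHrxn = (2)·(-134.1) + (-1)·(-92.3) + (1/2)·(-166.8) + (-1)·(+37.3) = -296.6 kJ/mol

ΔHrxn = -296.6 kJ/mol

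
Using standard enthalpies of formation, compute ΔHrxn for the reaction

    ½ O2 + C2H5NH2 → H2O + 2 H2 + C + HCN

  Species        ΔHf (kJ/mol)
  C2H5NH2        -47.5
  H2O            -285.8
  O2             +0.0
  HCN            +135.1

ΔHrxn = -103.2 kJ/mol

ΔH°rxn = Σ nΔHf°(products) − Σ nΔHf°(reactants).
Products: 1·(-285.8) + 2·(+0.0) + 1·(+0.0) + 1·(+135.1) = -150.7
Reactants: 1/2·(+0.0) + 1·(-47.5) = -47.5
ΔHrxn = (-150.7) − (-47.5) = -103.2 kJ/mol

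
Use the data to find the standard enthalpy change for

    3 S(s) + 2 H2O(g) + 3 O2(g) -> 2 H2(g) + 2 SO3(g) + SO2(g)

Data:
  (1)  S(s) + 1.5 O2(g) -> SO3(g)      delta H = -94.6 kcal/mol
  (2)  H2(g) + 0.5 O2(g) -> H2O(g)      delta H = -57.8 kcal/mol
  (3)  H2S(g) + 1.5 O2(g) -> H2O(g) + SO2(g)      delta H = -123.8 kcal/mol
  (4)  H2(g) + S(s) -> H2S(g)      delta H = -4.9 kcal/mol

delta H = -144.5 kcal/mol

(1) × 2 (scale by 2 for the 2 SO3(g)): (2)·(-94.6) = -189.2 kcal/mol
(2) reversed and × 3: (-3)·(-57.8) = +173.4 kcal/mol
(3) as written (SO2(g) already on the product side): -123.8 kcal/mol
(4) as written: -4.9 kcal/mol
delta H = (2)·(-94.6) + (-3)·(-57.8) + (1)·(-123.8) + (1)·(-4.9) = -144.5 kcal/mol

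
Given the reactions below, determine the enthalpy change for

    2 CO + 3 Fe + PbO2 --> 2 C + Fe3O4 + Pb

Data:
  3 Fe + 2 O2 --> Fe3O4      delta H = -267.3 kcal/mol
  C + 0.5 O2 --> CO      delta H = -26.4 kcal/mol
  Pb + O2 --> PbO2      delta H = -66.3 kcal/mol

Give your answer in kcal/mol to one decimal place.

delta H = -148.2 kcal/mol

equation 1 as written: -267.3 kcal/mol
equation 2 reversed and × 2: (-2)·(-26.4) = +52.8 kcal/mol
equation 3 reversed: +66.3 kcal/mol
By Hess's law, delta H = (1)·(-267.3) + (-2)·(-26.4) + (-1)·(-66.3) = -148.2 kcal/mol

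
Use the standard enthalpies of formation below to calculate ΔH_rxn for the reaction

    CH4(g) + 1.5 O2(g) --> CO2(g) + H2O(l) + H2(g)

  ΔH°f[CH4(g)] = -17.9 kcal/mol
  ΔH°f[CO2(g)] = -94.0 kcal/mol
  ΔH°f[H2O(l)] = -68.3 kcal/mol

ΔH_rxn = -144.4 kcal/mol

ΔH°rxn = Σ nΔHf°(products) − Σ nΔHf°(reactants).
Products: 1·(-94.0) + 1·(-68.3) + 1·(+0.0) = -162.3
Reactants: 1·(-17.9) + 3/2·(+0.0) = -17.9
ΔH_rxn = (-162.3) − (-17.9) = -144.4 kcal/mol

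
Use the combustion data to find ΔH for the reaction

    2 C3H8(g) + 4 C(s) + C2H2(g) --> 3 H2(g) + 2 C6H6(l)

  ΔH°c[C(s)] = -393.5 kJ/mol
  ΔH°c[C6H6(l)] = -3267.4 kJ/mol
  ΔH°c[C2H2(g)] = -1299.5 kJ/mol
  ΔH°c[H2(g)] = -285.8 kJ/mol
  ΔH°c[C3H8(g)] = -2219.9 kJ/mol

ΔH = 78.9 kJ/mol

With combustion enthalpies, reactants minus products:
= [2·(-2219.9) + 4·(-393.5) + 1·(-1299.5)] − [3·(-285.8) + 2·(-3267.4)]
= 78.9 kJ/mol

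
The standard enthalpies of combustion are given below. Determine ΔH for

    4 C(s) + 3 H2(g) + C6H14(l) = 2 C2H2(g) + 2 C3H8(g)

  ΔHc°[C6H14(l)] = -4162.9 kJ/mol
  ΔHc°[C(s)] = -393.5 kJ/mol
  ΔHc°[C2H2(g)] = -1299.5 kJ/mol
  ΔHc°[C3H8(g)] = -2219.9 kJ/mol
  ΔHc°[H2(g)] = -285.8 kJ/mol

With combustion enthalpies, reactants minus products:
= [4·(-393.5) + 3·(-285.8) + 1·(-4162.9)] − [2·(-1299.5) + 2·(-2219.9)]
= 444.5 kJ/mol

ΔH = 444.5 kJ/mol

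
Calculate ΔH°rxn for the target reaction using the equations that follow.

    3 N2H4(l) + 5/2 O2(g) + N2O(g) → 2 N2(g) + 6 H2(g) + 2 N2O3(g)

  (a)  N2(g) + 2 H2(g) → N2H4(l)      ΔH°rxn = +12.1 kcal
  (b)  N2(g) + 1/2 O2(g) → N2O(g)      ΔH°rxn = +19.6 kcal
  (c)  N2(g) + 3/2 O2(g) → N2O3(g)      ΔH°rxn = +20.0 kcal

(a) reversed and × 3 (N2H4(l) must end up as a reactant; scale by 3 for the 3 N2H4(l)): (-3)·(+12.1) = -36.3 kcal
(b) reversed (N2O(g) must end up as a reactant): -19.6 kcal
(c) × 2 (scale by 2 for the 2 N2O3(g)): (2)·(+20.0) = +40.0 kcal
Summing the manipulated equations, ΔH°rxn = (-3)·(+12.1) + (-1)·(+19.6) + (2)·(+20.0) = -15.9 kcal

ΔH°rxn = -15.9 kcal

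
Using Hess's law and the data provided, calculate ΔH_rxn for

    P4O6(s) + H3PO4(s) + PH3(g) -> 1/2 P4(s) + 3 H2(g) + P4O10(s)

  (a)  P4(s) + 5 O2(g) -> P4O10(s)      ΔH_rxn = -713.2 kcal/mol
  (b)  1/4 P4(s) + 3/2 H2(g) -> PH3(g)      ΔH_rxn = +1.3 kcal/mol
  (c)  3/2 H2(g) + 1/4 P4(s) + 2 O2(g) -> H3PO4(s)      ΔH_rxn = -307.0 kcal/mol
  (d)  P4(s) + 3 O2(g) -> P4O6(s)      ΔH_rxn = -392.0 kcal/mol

(a) as written (P4O10(s) already on the product side): -713.2 kcal/mol
(b) reversed (PH3(g) must end up as a reactant): -1.3 kcal/mol
(c) reversed (H3PO4(s) must end up as a reactant): +307.0 kcal/mol
(d) reversed (reverse to put P4O6(s) on the reactant side): +392.0 kcal/mol
ΔH_rxn = (1)·(-713.2) + (-1)·(+1.3) + (-1)·(-307.0) + (-1)·(-392.0) = -15.5 kcal/mol

ΔH_rxn = -15.5 kcal/mol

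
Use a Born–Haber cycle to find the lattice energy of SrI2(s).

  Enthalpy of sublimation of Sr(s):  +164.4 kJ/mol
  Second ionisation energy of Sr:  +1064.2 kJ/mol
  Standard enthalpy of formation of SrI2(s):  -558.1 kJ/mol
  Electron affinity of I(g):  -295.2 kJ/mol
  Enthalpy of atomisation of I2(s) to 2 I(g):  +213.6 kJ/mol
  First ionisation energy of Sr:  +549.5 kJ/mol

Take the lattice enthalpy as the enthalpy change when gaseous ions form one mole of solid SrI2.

U = -1959.4 kJ/mol

ΔHf° = 1·ΔHsub + 1·(ΣIE) + 1·D(I2) + 2·EA + U
-558.1 = 1·(+164.4) + 1·(+1613.7) + 1·(+213.6) + 2·(-295.2) + U
U = -558.1 − (+1401.3) = -1959.4 kJ/mol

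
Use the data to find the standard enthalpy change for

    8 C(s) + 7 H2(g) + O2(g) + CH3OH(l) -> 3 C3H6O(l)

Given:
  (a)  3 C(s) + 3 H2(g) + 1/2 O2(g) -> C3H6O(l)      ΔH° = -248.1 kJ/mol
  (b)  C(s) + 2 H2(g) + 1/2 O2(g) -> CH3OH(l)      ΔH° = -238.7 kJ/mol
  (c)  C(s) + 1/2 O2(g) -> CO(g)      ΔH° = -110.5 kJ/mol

(a) × 3: (3)·(-248.1) = -744.3 kJ/mol
(b) reversed: +238.7 kJ/mol
(c): not needed.
Combining the equations, ΔH° = (3)·(-248.1) + (-1)·(-238.7) = -505.6 kJ/mol

ΔH° = -505.6 kJ/mol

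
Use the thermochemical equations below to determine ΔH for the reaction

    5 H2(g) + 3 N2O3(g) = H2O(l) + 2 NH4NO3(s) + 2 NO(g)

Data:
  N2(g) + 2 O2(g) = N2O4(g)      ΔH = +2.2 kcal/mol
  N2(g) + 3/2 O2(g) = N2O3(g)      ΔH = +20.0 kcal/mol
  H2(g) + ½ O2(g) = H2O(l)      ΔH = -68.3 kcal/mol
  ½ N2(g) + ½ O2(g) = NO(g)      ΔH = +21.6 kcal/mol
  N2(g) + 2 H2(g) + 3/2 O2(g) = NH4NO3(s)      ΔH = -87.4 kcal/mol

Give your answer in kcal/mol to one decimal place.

equation 1: not needed (N2O4(g) appears nowhere else).
equation 2 reversed and × 3 (reverse to put N2O3(g) on the reactant side; ×3 to match 3 N2O3(g) in the target): (-3)·(+20.0) = -60.0 kcal/mol
equation 3 as written (H2O(l) already on the product side): -68.3 kcal/mol
equation 4 × 2 (scale by 2 for the 2 NO(g)): (2)·(+21.6) = +43.2 kcal/mol
equation 5 × 2 (scale by 2 for the 2 NH4NO3(s)): (2)·(-87.4) = -174.8 kcal/mol
Since enthalpy is a state function, ΔH = (-3)·(+20.0) + (1)·(-68.3) + (2)·(+21.6) + (2)·(-87.4) = -259.9 kcal/mol

ΔH = -259.9 kcal/mol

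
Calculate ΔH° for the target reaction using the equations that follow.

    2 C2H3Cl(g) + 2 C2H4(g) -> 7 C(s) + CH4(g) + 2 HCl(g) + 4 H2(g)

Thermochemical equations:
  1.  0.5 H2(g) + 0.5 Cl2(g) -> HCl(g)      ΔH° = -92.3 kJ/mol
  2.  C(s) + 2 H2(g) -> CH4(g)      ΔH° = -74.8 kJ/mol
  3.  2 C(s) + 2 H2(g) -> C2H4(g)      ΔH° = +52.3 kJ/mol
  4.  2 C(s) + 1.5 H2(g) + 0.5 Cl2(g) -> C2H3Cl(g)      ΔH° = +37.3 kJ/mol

eq. 1 × 2 (×2 to match 2 HCl(g) in the target): (2)·(-92.3) = -184.6 kJ/mol
eq. 2 as written (CH4(g) already on the product side): -74.8 kJ/mol
eq. 3 reversed and × 2 (reverse to put C2H4(g) on the reactant side; ×2 to match 2 C2H4(g) in the target): (-2)·(+52.3) = -104.6 kJ/mol
eq. 4 reversed and × 2 (reverse to put C2H3Cl(g) on the reactant side; scale by 2 for the 2 C2H3Cl(g)): (-2)·(+37.3) = -74.6 kJ/mol
ΔH° = (2)·(-92.3) + (1)·(-74.8) + (-2)·(+52.3) + (-2)·(+37.3) = -438.6 kJ/mol

ΔH° = -438.6 kJ/mol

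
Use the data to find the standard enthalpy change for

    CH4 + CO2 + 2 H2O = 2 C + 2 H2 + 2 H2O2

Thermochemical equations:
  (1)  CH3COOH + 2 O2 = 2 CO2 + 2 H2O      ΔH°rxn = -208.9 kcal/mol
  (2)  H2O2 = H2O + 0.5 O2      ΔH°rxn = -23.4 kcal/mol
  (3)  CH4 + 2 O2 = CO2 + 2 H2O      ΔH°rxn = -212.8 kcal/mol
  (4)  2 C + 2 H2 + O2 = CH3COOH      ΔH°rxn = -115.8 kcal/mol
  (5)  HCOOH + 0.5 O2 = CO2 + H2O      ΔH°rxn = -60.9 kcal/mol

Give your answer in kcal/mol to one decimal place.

ΔH°rxn = 158.7 kcal/mol

(1) reversed: +208.9 kcal/mol
(2) reversed and × 2: (-2)·(-23.4) = +46.8 kcal/mol
(3) as written: -212.8 kcal/mol
(4) reversed: +115.8 kcal/mol
(5): not needed.
ΔH°rxn = (+208.9) + (+46.8) + (-212.8) + (+115.8) = 158.7 kcal/mol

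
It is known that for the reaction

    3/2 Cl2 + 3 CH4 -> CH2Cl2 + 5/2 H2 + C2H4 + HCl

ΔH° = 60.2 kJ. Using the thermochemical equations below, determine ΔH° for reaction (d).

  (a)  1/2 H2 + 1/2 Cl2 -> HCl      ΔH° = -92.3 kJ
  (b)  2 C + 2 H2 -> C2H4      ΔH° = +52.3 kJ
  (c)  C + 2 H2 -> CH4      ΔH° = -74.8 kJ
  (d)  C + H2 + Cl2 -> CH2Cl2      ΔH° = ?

(a) as written (HCl already on the product side): -92.3 kJ
(b) as written (C2H4 already on the product side): +52.3 kJ
(c) reversed and × 3 (reverse to put CH4 on the reactant side; ×3 to match 3 CH4 in the target): (-3)·(-74.8) = +224.4 kJ
(d) as written (CH2Cl2 already on the product side): contributes x
+60.2 = (-92.3) + (+52.3) + (+224.4) + x
x = (+60.2 − (+184.4)) / (1) = -124.2 kJ

ΔH° = -124.2 kJ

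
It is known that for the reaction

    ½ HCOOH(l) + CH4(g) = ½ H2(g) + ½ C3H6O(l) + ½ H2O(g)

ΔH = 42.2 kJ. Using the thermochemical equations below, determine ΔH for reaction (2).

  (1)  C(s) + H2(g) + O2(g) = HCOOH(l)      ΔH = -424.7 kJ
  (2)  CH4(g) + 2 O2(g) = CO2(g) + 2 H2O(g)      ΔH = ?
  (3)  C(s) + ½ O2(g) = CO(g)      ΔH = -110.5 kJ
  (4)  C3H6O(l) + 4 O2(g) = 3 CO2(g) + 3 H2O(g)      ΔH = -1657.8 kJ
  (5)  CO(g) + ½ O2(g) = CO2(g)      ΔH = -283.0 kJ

ΔH = -802.3 kJ

(1) reversed and × 1/2 (reverse to put HCOOH(l) on the reactant side; scale by 1/2 for the 1/2 HCOOH(l)): (-1/2)·(-424.7) = +212.35 kJ
(2) as written (CH4(g) already on the reactant side): contributes x
(3) × 1/2: (1/2)·(-110.5) = -55.25 kJ
(4) reversed and × 1/2 (C3H6O(l) must end up as a product; scale by 1/2 for the 1/2 C3H6O(l)): (-1/2)·(-1657.8) = +828.9 kJ
(5) × 1/2: (1/2)·(-283.0) = -141.5 kJ
+42.2 = (+212.35) + (-55.25) + (+828.9) + (-141.5) + x
x = (+42.2 − (+844.5)) / (1) = -802.3 kJ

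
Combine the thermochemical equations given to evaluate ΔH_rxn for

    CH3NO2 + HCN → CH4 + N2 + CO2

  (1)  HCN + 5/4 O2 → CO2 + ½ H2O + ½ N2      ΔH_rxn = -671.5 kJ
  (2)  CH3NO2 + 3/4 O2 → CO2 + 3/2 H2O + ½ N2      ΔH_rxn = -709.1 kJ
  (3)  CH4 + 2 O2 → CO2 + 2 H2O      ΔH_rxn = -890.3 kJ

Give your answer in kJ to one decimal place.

ΔH_rxn = -490.3 kJ

(1) as written (HCN already on the reactant side): -671.5 kJ
(2) as written (CH3NO2 already on the reactant side): -709.1 kJ
(3) reversed (reverse to put CH4 on the product side): +890.3 kJ
ΔH_rxn = (-671.5) + (-709.1) + (+890.3) = -490.3 kJ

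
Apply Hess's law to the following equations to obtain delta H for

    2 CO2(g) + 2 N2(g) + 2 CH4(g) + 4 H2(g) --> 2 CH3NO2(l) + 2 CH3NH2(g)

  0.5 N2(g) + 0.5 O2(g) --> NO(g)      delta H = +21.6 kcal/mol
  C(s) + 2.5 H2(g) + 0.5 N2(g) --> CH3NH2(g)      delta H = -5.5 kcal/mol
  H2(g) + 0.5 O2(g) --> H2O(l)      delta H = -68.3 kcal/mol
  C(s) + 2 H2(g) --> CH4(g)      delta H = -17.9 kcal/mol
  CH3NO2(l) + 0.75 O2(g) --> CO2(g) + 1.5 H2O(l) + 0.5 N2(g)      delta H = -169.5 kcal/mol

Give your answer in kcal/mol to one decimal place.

equation 1: not needed (NO(g) appears nowhere else).
equation 2 × 2 (×2 to match 2 CH3NH2(g) in the target): (2)·(-5.5) = -11.0 kcal/mol
equation 3 × 3: (3)·(-68.3) = -204.9 kcal/mol
equation 4 reversed and × 2 (reverse to put CH4(g) on the reactant side; scale by 2 for the 2 CH4(g)): (-2)·(-17.9) = +35.8 kcal/mol
equation 5 reversed and × 2 (CH3NO2(l) must end up as a product; scale by 2 for the 2 CH3NO2(l)): (-2)·(-169.5) = +339.0 kcal/mol
By Hess's law, delta H = (2)·(-5.5) + (3)·(-68.3) + (-2)·(-17.9) + (-2)·(-169.5) = 158.9 kcal/mol

delta H = 158.9 kcal/mol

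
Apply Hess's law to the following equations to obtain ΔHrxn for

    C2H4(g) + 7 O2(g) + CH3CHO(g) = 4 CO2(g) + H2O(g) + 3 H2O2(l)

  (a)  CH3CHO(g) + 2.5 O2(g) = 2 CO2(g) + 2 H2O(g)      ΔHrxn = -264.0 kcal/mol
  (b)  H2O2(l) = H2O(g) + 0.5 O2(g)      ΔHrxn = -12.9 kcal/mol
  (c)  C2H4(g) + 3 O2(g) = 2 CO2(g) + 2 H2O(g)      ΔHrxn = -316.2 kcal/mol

ΔHrxn = -541.5 kcal/mol

(a) as written: -264.0 kcal/mol
(b) reversed and × 3: (-3)·(-12.9) = +38.7 kcal/mol
(c) as written: -316.2 kcal/mol
ΔHrxn = (-264.0) + (+38.7) + (-316.2) = -541.5 kcal/mol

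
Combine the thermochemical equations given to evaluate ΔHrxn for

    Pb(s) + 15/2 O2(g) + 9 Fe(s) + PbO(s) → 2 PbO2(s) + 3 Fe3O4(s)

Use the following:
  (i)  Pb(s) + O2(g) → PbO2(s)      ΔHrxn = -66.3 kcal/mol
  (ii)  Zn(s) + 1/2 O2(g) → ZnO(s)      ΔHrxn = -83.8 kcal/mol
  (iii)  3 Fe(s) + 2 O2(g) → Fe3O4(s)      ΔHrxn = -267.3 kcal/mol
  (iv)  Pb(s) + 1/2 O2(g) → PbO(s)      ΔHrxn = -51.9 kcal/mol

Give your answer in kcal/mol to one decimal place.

(i) × 2 (×2 to match 2 PbO2(s) in the target): (2)·(-66.3) = -132.6 kcal/mol
(ii): not needed (ZnO(s) appears nowhere else).
(iii) × 3 (×3 to match 3 Fe3O4(s) in the target): (3)·(-267.3) = -801.9 kcal/mol
(iv) reversed (PbO(s) must end up as a reactant): +51.9 kcal/mol
By Hess's law, ΔHrxn = (-132.6) + (-801.9) + (+51.9) = -882.6 kcal/mol

ΔHrxn = -882.6 kcal/mol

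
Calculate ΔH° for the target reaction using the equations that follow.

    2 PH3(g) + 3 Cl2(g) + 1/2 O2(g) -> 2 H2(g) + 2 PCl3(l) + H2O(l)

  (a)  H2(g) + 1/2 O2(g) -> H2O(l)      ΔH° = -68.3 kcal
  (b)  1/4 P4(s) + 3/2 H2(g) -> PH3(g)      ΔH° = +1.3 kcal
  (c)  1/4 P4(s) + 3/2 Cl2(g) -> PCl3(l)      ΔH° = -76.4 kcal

ΔH° = -223.7 kcal

(a) as written: -68.3 kcal
(b) reversed and × 2: (-2)·(+1.3) = -2.6 kcal
(c) × 2: (2)·(-76.4) = -152.8 kcal
Since enthalpy is a state function, ΔH° = (-68.3) + (-2.6) + (-152.8) = -223.7 kcal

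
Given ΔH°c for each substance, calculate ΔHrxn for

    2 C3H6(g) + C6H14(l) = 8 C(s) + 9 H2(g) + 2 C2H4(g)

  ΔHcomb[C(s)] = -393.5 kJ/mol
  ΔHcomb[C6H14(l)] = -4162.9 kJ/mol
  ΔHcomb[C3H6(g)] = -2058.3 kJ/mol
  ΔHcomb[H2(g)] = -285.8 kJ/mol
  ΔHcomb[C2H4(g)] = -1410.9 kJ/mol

With combustion enthalpies, reactants minus products:
= [2·(-2058.3) + 1·(-4162.9)] − [8·(-393.5) + 9·(-285.8) + 2·(-1410.9)]
= 262.5 kJ/mol

ΔHrxn = 262.5 kJ/mol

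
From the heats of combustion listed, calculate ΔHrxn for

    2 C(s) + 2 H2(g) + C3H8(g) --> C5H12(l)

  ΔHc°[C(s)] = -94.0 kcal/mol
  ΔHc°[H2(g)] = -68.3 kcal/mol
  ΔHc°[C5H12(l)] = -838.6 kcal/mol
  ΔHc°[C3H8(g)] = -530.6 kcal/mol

With combustion enthalpies, reactants minus products:
= [2·(-94.0) + 2·(-68.3) + 1·(-530.6)] − [1·(-838.6)]
= -16.6 kcal/mol

ΔHrxn = -16.6 kcal/mol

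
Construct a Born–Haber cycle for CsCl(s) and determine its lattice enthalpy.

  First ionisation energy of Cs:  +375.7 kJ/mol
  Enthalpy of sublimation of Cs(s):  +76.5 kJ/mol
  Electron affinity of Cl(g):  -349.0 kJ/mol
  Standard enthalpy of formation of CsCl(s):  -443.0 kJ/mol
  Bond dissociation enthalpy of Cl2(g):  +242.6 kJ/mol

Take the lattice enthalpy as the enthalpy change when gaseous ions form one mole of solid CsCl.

ΔHf° = 1·ΔHsub + 1·(ΣIE) + 1/2·D(Cl2) + 1·EA + U
-443.0 = 1·(+76.5) + 1·(+375.7) + 1/2·(+242.6) + 1·(-349.0) + U
U = -443.0 − (+224.5) = -667.5 kJ/mol

U = -667.5 kJ/mol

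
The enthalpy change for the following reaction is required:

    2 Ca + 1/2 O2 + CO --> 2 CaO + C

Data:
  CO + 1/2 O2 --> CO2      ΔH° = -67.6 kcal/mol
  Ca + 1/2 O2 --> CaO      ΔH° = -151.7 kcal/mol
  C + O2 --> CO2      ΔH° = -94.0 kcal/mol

ΔH° = -277.0 kcal/mol

equation 1 as written: -67.6 kcal/mol
equation 2 × 2: (2)·(-151.7) = -303.4 kcal/mol
equation 3 reversed: +94.0 kcal/mol
By Hess's law, ΔH° = (-67.6) + (-303.4) + (+94.0) = -277.0 kcal/mol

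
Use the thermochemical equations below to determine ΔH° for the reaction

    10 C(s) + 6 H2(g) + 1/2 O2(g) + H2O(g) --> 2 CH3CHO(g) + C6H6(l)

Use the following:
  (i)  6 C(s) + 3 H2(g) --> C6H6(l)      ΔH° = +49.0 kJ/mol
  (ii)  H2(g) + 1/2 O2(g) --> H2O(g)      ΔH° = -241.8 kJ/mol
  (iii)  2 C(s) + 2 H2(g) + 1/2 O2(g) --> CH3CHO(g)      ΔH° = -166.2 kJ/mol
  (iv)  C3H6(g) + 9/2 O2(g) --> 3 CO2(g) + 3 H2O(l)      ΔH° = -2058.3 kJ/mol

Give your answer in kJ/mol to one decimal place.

ΔH° = -41.6 kJ/mol

(i) as written: +49.0 kJ/mol
(ii) reversed: +241.8 kJ/mol
(iii) × 2: (2)·(-166.2) = -332.4 kJ/mol
(iv): not needed.
ΔH° = (1)·(+49.0) + (-1)·(-241.8) + (2)·(-166.2) = -41.6 kJ/mol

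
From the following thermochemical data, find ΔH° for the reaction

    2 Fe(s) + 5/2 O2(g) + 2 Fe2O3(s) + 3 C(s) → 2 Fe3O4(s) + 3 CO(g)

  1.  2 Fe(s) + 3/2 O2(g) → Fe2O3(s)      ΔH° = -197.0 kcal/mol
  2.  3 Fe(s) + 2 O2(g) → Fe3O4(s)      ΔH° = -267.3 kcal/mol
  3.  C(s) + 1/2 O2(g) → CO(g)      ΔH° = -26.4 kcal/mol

ΔH° = -219.8 kcal/mol

eq. 1 reversed and × 2: (-2)·(-197.0) = +394.0 kcal/mol
eq. 2 × 2: (2)·(-267.3) = -534.6 kcal/mol
eq. 3 × 3: (3)·(-26.4) = -79.2 kcal/mol
By Hess's law, ΔH° = (-2)·(-197.0) + (2)·(-267.3) + (3)·(-26.4) = -219.8 kcal/mol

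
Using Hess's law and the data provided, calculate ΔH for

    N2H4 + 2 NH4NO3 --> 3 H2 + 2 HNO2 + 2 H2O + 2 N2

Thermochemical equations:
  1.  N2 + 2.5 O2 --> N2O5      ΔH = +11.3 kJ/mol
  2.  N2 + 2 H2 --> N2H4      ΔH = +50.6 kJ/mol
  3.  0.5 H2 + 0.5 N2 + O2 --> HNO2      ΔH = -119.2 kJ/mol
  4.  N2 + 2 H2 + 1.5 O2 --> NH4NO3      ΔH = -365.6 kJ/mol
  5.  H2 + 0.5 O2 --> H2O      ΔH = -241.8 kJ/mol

ΔH = -41.4 kJ/mol

eq. 1: not needed (N2O5 appears nowhere else).
eq. 2 reversed (N2H4 must end up as a reactant): -50.6 kJ/mol
eq. 3 × 2 (×2 to match 2 HNO2 in the target): (2)·(-119.2) = -238.4 kJ/mol
eq. 4 reversed and × 2 (reverse to put NH4NO3 on the reactant side; scale by 2 for the 2 NH4NO3): (-2)·(-365.6) = +731.2 kJ/mol
eq. 5 × 2 (scale by 2 for the 2 H2O): (2)·(-241.8) = -483.6 kJ/mol
ΔH = (-1)·(+50.6) + (2)·(-119.2) + (-2)·(-365.6) + (2)·(-241.8) = -41.4 kJ/mol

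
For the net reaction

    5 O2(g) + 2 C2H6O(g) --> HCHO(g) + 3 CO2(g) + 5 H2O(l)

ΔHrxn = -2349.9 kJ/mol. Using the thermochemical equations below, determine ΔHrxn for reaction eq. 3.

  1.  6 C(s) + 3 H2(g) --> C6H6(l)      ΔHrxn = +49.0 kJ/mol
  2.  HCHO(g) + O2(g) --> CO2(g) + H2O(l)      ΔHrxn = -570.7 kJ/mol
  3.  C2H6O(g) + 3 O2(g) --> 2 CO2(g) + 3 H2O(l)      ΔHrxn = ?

ΔHrxn = -1460.3 kJ/mol

eq. 1: not needed.
eq. 2 reversed: +570.7 kJ/mol
eq. 3 × 2: contributes 2·x
-2349.9 = (+570.7) + 2·x
x = (-2349.9 − (+570.7)) / (2) = -1460.3 kJ/mol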